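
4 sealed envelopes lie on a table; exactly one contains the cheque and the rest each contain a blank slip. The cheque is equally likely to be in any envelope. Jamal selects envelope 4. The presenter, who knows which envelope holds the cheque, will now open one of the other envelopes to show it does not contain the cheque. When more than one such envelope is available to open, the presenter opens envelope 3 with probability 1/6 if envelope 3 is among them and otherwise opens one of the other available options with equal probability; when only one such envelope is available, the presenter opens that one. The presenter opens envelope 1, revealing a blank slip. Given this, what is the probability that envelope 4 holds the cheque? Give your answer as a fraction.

5/21

Condition on the true location of the cheque.
If it is in envelope 1 (prior 1/4): the presenter opened envelope 1, so this case is ruled out; weight (1/4)·0 = 0.
If it is in envelope 2 (prior 1/4): envelope 3 is available but not opened, probability 5/6; weight (1/4)·(5/6) = 5/24.
If it is in envelope 3 (prior 1/4): envelope 3 holds the prize so is unavailable; the presenter chooses uniformly among the 2 others, probability 1/2; weight (1/4)·(1/2) = 1/8.
If it is in envelope 4 (prior 1/4): envelope 3 is available but not opened; envelope 1 gets probability (1 − 1/6)/2 = 5/12; weight (1/4)·(5/12) = 5/48.
The weights sum to 7/16.
So P(the cheque in envelope 4 | the presenter opened envelope 1) = (5/48) / (7/16) = 5/21.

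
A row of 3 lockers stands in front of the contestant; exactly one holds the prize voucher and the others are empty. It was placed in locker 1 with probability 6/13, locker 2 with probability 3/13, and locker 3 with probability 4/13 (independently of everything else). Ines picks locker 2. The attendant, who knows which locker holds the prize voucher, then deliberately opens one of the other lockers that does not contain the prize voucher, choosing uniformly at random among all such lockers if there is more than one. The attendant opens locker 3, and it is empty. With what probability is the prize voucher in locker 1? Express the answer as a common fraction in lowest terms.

Consider each possible location of the prize voucher in turn.
If it is in locker 1 (prior 6/13): the attendant has no choice, probability 1; weight (6/13)·1 = 6/13.
If it is in locker 2 (prior 3/13): the attendant has 2 equally likely choices, so probability 1/2; weight (3/13)·(1/2) = 3/26.
If it is in locker 3 (prior 4/13): the attendant opened locker 3, so this case is ruled out; weight (4/13)·0 = 0.
The weights sum to 15/26.
So P(the prize voucher in locker 1 | the attendant opened locker 3) = (6/13) / (15/26) = 4/5.

4/5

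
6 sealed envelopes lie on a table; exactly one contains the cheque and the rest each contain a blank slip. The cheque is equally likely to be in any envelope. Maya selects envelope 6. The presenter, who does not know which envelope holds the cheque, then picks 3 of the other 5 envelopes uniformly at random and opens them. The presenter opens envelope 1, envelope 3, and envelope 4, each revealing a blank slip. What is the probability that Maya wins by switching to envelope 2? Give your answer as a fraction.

1/3

Condition on the true location of the cheque.
If it is in any of envelopes 1, 3, and 4 (prior 1/6 each): that envelope was opened and seen not to hold the prize — ruled out; weight (1/6)·0 = 0 each.
If it is in any of envelopes 2, 5, and 6 (prior 1/6 each): the presenter picks exactly this set with probability 1/10 regardless, and none is the prize; weight (1/6)·(1/10) = 1/60 each.
The weights sum to 1/20.
So P(the cheque in envelope 2 | the presenter opened envelope 1, envelope 3, and envelope 4) = (1/60) / (1/20) = 1/3.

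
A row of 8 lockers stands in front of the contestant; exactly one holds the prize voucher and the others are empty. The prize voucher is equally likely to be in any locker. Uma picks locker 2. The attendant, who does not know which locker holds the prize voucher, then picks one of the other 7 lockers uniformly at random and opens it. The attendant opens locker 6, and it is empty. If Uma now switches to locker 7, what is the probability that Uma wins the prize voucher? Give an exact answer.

Apply Bayes' rule, conditioning on where the prize voucher actually is.
If it is in any of lockers 1, 2, 3, 4, 5, 7, and 8 (prior 1/8 each): the attendant picks locker 6 with probability 1/7 regardless, and it is not the prize; weight (1/8)·(1/7) = 1/56 each.
If it is in locker 6 (prior 1/8): the attendant opened locker 6, so this case is ruled out; weight (1/8)·0 = 0.
The weights sum to 1/8.
So P(the prize voucher in locker 7 | the attendant opened locker 6) = (1/56) / (1/8) = 1/7.

1/7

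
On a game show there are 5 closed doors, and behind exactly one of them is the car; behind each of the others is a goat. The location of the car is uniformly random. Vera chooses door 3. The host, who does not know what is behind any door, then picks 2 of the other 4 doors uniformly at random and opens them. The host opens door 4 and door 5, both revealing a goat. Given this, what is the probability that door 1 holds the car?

1/3

Because the host chose which doors to open without knowing where the car is, the choice is independent of the prize location. Learning that none of the 2 opened doors holds the car simply rules out those 2 locations and leaves the remaining 3 doors still equally likely by symmetry.
So P(the car behind door 1) = 1/3.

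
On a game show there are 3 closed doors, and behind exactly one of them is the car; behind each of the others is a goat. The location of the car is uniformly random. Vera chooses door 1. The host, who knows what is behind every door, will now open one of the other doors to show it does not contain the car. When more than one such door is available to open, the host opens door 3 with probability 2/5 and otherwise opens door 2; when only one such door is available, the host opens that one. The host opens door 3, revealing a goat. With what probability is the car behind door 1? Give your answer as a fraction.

Apply Bayes' rule, conditioning on where the car actually is.
If it is behind door 1 (prior 1/3): door 3 is available, opened with probability 2/5; weight (1/3)·(2/5) = 2/15.
If it is behind door 2 (prior 1/3): only door 3 is available, probability 1; weight (1/3)·1 = 1/3.
If it is behind door 3 (prior 1/3): the host opened door 3, so this case is ruled out; weight (1/3)·0 = 0.
The weights sum to 7/15.
So P(the car behind door 1 | the host opened door 3) = (2/15) / (7/15) = 2/7.

2/7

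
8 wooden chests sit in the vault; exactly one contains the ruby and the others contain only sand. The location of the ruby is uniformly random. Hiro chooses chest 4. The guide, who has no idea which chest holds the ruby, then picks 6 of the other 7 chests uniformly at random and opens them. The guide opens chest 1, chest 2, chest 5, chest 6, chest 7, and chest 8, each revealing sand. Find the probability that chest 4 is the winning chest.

Condition on the true location of the ruby.
If it is in any of chests 1, 2, 5, 6, 7, and 8 (prior 1/8 each): that chest was opened and seen not to hold the prize — ruled out; weight (1/8)·0 = 0 each.
If it is in either of chests 3 and 4 (prior 1/8 each): the guide picks exactly this set with probability 1/7 regardless, and none is the prize; weight (1/8)·(1/7) = 1/56 each.
The weights sum to 1/28.
So P(the ruby in chest 4 | the guide opened chest 1, chest 2, chest 5, chest 6, chest 7, and chest 8) = (1/56) / (1/28) = 1/2.

1/2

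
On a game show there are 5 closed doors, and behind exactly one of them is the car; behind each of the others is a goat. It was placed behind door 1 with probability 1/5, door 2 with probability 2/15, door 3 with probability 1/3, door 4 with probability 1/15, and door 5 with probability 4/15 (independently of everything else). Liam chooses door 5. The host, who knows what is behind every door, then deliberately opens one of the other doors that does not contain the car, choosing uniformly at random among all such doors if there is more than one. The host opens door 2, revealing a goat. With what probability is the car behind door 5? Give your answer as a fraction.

Condition on the true location of the car.
If it is behind door 1 (prior 1/5): the host has 3 equally likely choices, so probability 1/3; weight (1/5)·(1/3) = 1/15.
If it is behind door 2 (prior 2/15): the host opened door 2, so this case is ruled out; weight (2/15)·0 = 0.
If it is behind door 3 (prior 1/3): the host has 3 equally likely choices, so probability 1/3; weight (1/3)·(1/3) = 1/9.
If it is behind door 4 (prior 1/15): the host has 3 equally likely choices, so probability 1/3; weight (1/15)·(1/3) = 1/45.
If it is behind door 5 (prior 4/15): the host has 4 equally likely choices, so probability 1/4; weight (4/15)·(1/4) = 1/15.
The weights sum to 4/15.
So P(the car behind door 5 | the host opened door 2) = (1/15) / (4/15) = 1/4.

1/4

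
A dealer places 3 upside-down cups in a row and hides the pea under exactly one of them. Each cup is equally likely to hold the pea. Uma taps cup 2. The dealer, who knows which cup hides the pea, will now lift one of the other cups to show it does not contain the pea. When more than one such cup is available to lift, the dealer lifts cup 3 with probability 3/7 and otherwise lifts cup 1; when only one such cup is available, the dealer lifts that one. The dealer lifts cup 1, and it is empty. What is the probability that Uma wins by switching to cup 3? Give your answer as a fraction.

7/11

Apply Bayes' rule, conditioning on where the pea actually is.
If it is under cup 1 (prior 1/3): the dealer opened cup 1, so this case is ruled out; weight (1/3)·0 = 0.
If it is under cup 2 (prior 1/3): cup 3 is available but not opened, probability 4/7; weight (1/3)·(4/7) = 4/21.
If it is under cup 3 (prior 1/3): only cup 1 is available, probability 1; weight (1/3)·1 = 1/3.
The weights sum to 11/21.
So P(the pea under cup 3 | the dealer opened cup 1) = (1/3) / (11/21) = 7/11.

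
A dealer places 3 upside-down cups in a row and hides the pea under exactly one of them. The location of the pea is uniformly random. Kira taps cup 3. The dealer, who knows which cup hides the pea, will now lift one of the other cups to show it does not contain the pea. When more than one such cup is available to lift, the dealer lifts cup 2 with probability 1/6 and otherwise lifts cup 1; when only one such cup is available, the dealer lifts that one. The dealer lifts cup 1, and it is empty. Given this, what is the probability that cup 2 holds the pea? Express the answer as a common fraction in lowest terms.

Consider each possible location of the pea in turn.
If it is under cup 1 (prior 1/3): the dealer opened cup 1, so this case is ruled out; weight (1/3)·0 = 0.
If it is under cup 2 (prior 1/3): only cup 1 is available, probability 1; weight (1/3)·1 = 1/3.
If it is under cup 3 (prior 1/3): cup 2 is available but not opened, probability 5/6; weight (1/3)·(5/6) = 5/18.
The weights sum to 11/18.
So P(the pea under cup 2 | the dealer opened cup 1) = (1/3) / (11/18) = 6/11.

6/11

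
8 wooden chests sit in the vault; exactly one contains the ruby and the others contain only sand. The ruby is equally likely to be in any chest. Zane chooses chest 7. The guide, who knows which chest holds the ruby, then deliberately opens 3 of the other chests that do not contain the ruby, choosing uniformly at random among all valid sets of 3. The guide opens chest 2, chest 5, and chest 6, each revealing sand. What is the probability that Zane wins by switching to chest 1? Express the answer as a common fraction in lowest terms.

7/32

Condition on the true location of the ruby.
If it is in any of chests 1, 3, 4, and 8 (prior 1/8 each): the guide has 20 equally likely choices, so probability 1/20; weight (1/8)·(1/20) = 1/160 each.
If it is in any of chests 2, 5, and 6 (prior 1/8 each): that chest was opened and seen not to hold the prize — ruled out; weight (1/8)·0 = 0 each.
If it is in chest 7 (prior 1/8): the guide has 35 equally likely choices, so probability 1/35; weight (1/8)·(1/35) = 1/280.
The weights sum to 1/35.
So P(the ruby in chest 1 | the guide opened chest 2, chest 5, and chest 6) = (1/160) / (1/35) = 7/32.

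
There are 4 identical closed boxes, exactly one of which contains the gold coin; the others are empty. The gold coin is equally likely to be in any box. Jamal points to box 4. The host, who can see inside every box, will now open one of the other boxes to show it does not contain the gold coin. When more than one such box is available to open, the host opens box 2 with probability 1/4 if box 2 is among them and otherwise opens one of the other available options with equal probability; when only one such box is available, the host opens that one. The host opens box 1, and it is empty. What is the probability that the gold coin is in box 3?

6/13

Condition on the true location of the gold coin.
If it is in box 1 (prior 1/4): the host opened box 1, so this case is ruled out; weight (1/4)·0 = 0.
If it is in box 2 (prior 1/4): box 2 holds the prize so is unavailable; the host chooses uniformly among the 2 others, probability 1/2; weight (1/4)·(1/2) = 1/8.
If it is in box 3 (prior 1/4): box 2 is available but not opened, probability 3/4; weight (1/4)·(3/4) = 3/16.
If it is in box 4 (prior 1/4): box 2 is available but not opened; box 1 gets probability (1 − 1/4)/2 = 3/8; weight (1/4)·(3/8) = 3/32.
The weights sum to 13/32.
So P(the gold coin in box 3 | the host opened box 1) = (3/16) / (13/32) = 6/13.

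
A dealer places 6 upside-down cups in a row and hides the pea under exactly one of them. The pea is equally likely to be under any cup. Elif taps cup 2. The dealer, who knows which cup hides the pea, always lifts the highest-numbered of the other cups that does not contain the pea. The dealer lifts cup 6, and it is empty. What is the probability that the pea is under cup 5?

Condition on the true location of the pea.
If it is under any of cups 1, 2, 3, 4, and 5 (prior 1/6 each): cup 6 is the highest-numbered option available, probability 1; weight (1/6)·1 = 1/6 each.
If it is under cup 6 (prior 1/6): the dealer opened cup 6, so this case is ruled out; weight (1/6)·0 = 0.
The weights sum to 5/6.
So P(the pea under cup 5 | the dealer opened cup 6) = (1/6) / (5/6) = 1/5.

1/5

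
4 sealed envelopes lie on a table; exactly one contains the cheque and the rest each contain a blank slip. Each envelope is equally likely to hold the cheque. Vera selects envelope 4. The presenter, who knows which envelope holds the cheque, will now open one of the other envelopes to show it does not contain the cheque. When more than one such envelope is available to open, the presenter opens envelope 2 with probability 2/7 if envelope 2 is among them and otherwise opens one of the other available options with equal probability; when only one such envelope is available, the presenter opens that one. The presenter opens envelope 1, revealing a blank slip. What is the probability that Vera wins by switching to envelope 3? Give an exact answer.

Consider each possible location of the cheque in turn.
If it is in envelope 1 (prior 1/4): the presenter opened envelope 1, so this case is ruled out; weight (1/4)·0 = 0.
If it is in envelope 2 (prior 1/4): envelope 2 holds the prize so is unavailable; the presenter chooses uniformly among the 2 others, probability 1/2; weight (1/4)·(1/2) = 1/8.
If it is in envelope 3 (prior 1/4): envelope 2 is available but not opened, probability 5/7; weight (1/4)·(5/7) = 5/28.
If it is in envelope 4 (prior 1/4): envelope 2 is available but not opened; envelope 1 gets probability (1 − 2/7)/2 = 5/14; weight (1/4)·(5/14) = 5/56.
The weights sum to 11/28.
So P(the cheque in envelope 3 | the presenter opened envelope 1) = (5/28) / (11/28) = 5/11.

5/11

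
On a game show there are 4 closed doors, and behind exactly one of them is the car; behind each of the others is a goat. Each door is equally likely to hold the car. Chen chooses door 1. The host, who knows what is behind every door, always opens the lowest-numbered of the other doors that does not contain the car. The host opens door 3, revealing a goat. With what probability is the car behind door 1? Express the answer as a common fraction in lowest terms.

0

Apply Bayes' rule, conditioning on where the car actually is.
If it is behind either of doors 1 and 4 (prior 1/4 each): the host would have opened door 2 instead, probability 0; weight (1/4)·0 = 0 each.
If it is behind door 2 (prior 1/4): door 3 is the lowest-numbered option available, probability 1; weight (1/4)·1 = 1/4.
If it is behind door 3 (prior 1/4): the host opened door 3, so this case is ruled out; weight (1/4)·0 = 0.
The weights sum to 1/4.
So P(the car behind door 1 | the host opened door 3) = 0 / (1/4) = 0.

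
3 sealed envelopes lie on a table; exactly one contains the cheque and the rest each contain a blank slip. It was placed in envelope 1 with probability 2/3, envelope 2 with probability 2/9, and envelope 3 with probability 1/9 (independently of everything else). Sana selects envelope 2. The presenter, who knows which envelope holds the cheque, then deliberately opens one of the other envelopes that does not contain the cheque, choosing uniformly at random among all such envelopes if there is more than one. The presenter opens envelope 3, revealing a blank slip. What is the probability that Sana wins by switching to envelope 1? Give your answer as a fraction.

6/7

Condition on the true location of the cheque.
If it is in envelope 1 (prior 2/3): the presenter has no choice, probability 1; weight (2/3)·1 = 2/3.
If it is in envelope 2 (prior 2/9): the presenter has 2 equally likely choices, so probability 1/2; weight (2/9)·(1/2) = 1/9.
If it is in envelope 3 (prior 1/9): the presenter opened envelope 3, so this case is ruled out; weight (1/9)·0 = 0.
The weights sum to 7/9.
So P(the cheque in envelope 1 | the presenter opened envelope 3) = (2/3) / (7/9) = 6/7.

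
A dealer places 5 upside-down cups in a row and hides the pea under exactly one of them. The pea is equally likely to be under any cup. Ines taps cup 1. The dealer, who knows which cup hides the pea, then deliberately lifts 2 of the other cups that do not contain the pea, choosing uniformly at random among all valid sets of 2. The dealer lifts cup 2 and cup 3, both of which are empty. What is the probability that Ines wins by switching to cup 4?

Consider each possible location of the pea in turn.
If it is under cup 1 (prior 1/5): the dealer has 6 equally likely choices, so probability 1/6; weight (1/5)·(1/6) = 1/30.
If it is under either of cups 2 and 3 (prior 1/5 each): that cup was opened and seen not to hold the prize — ruled out; weight (1/5)·0 = 0 each.
If it is under either of cups 4 and 5 (prior 1/5 each): the dealer has 3 equally likely choices, so probability 1/3; weight (1/5)·(1/3) = 1/15 each.
The weights sum to 1/6.
So P(the pea under cup 4 | the dealer opened cup 2 and cup 3) = (1/15) / (1/6) = 2/5.

2/5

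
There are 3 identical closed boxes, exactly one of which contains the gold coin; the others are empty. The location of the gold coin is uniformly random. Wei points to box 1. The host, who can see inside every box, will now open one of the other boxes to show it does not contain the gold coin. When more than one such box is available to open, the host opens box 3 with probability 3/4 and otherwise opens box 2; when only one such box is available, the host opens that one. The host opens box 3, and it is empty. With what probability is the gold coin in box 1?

Condition on the true location of the gold coin.
If it is in box 1 (prior 1/3): box 3 is available, opened with probability 3/4; weight (1/3)·(3/4) = 1/4.
If it is in box 2 (prior 1/3): only box 3 is available, probability 1; weight (1/3)·1 = 1/3.
If it is in box 3 (prior 1/3): the host opened box 3, so this case is ruled out; weight (1/3)·0 = 0.
The weights sum to 7/12.
So P(the gold coin in box 1 | the host opened box 3) = (1/4) / (7/12) = 3/7.

3/7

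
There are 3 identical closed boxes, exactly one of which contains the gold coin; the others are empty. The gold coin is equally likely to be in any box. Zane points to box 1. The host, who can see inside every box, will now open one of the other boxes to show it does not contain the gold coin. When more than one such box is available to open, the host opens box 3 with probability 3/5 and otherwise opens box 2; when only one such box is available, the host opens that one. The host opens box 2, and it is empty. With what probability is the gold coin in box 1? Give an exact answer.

2/7

Condition on the true location of the gold coin.
If it is in box 1 (prior 1/3): box 3 is available but not opened, probability 2/5; weight (1/3)·(2/5) = 2/15.
If it is in box 2 (prior 1/3): the host opened box 2, so this case is ruled out; weight (1/3)·0 = 0.
If it is in box 3 (prior 1/3): only box 2 is available, probability 1; weight (1/3)·1 = 1/3.
The weights sum to 7/15.
So P(the gold coin in box 1 | the host opened box 2) = (2/15) / (7/15) = 2/7.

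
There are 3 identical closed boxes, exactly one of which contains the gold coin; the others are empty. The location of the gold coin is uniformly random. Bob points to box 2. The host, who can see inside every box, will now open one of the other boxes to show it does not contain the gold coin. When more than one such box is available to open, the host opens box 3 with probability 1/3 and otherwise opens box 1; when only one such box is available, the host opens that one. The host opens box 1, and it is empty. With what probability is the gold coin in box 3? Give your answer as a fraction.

Consider each possible location of the gold coin in turn.
If it is in box 1 (prior 1/3): the host opened box 1, so this case is ruled out; weight (1/3)·0 = 0.
If it is in box 2 (prior 1/3): box 3 is available but not opened, probability 2/3; weight (1/3)·(2/3) = 2/9.
If it is in box 3 (prior 1/3): only box 1 is available, probability 1; weight (1/3)·1 = 1/3.
The weights sum to 5/9.
So P(the gold coin in box 3 | the host opened box 1) = (1/3) / (5/9) = 3/5.

3/5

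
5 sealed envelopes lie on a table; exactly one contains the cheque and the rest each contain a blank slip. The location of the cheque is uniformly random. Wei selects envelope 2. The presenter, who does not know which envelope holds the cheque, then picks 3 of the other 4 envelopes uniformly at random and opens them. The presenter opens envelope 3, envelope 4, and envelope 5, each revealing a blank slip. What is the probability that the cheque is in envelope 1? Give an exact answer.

1/2

Because the presenter chose which envelopes to open without knowing where the cheque is, the choice is independent of the prize location. Learning that none of the 3 opened envelopes holds the cheque simply rules out those 3 locations and leaves the remaining 2 envelopes still equally likely by symmetry.
So P(the cheque in envelope 1) = 1/2.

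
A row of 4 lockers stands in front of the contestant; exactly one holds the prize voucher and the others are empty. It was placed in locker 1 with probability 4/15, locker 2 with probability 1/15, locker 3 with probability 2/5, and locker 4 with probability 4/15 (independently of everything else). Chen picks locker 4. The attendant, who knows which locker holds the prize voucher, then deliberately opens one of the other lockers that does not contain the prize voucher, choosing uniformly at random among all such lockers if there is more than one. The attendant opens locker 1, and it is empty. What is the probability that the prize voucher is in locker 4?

Condition on the true location of the prize voucher.
If it is in locker 1 (prior 4/15): the attendant opened locker 1, so this case is ruled out; weight (4/15)·0 = 0.
If it is in locker 2 (prior 1/15): the attendant has 2 equally likely choices, so probability 1/2; weight (1/15)·(1/2) = 1/30.
If it is in locker 3 (prior 2/5): the attendant has 2 equally likely choices, so probability 1/2; weight (2/5)·(1/2) = 1/5.
If it is in locker 4 (prior 4/15): the attendant has 3 equally likely choices, so probability 1/3; weight (4/15)·(1/3) = 4/45.
The weights sum to 29/90.
So P(the prize voucher in locker 4 | the attendant opened locker 1) = (4/45) / (29/90) = 8/29.

8/29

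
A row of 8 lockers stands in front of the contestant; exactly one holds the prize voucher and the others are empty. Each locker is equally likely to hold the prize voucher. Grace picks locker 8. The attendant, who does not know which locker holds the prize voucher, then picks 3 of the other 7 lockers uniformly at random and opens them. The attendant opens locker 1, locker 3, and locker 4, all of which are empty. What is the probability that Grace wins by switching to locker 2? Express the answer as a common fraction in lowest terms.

Because the attendant chose which lockers to open without knowing where the prize voucher is, the choice is independent of the prize location. Learning that none of the 3 opened lockers holds the prize voucher simply rules out those 3 locations and leaves the remaining 5 lockers still equally likely by symmetry.
So P(the prize voucher in locker 2) = 1/5.

1/5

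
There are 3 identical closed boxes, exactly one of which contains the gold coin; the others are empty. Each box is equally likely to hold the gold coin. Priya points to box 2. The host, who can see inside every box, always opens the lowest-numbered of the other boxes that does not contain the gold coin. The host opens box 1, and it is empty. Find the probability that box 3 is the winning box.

1/2

Condition on the true location of the gold coin.
If it is in box 1 (prior 1/3): the host opened box 1, so this case is ruled out; weight (1/3)·0 = 0.
If it is in either of boxes 2 and 3 (prior 1/3 each): box 1 is the lowest-numbered option available, probability 1; weight (1/3)·1 = 1/3 each.
The weights sum to 2/3.
So P(the gold coin in box 3 | the host opened box 1) = (1/3) / (2/3) = 1/2.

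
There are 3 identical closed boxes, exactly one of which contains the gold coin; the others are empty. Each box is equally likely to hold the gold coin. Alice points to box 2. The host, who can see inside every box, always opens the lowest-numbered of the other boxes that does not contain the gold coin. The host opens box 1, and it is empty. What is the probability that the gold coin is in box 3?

Consider each possible location of the gold coin in turn.
If it is in box 1 (prior 1/3): the host opened box 1, so this case is ruled out; weight (1/3)·0 = 0.
If it is in either of boxes 2 and 3 (prior 1/3 each): box 1 is the lowest-numbered option available, probability 1; weight (1/3)·1 = 1/3 each.
The weights sum to 2/3.
So P(the gold coin in box 3 | the host opened box 1) = (1/3) / (2/3) = 1/2.

1/2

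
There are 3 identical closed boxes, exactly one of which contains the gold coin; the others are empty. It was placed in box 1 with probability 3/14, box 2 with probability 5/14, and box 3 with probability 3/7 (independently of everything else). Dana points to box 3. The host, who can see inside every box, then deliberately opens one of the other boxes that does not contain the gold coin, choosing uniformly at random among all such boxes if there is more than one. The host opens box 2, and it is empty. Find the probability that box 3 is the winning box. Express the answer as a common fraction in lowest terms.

1/2

Apply Bayes' rule, conditioning on where the gold coin actually is.
If it is in box 1 (prior 3/14): the host has no choice, probability 1; weight (3/14)·1 = 3/14.
If it is in box 2 (prior 5/14): the host opened box 2, so this case is ruled out; weight (5/14)·0 = 0.
If it is in box 3 (prior 3/7): the host has 2 equally likely choices, so probability 1/2; weight (3/7)·(1/2) = 3/14.
The weights sum to 3/7.
So P(the gold coin in box 3 | the host opened box 2) = (3/14) / (3/7) = 1/2.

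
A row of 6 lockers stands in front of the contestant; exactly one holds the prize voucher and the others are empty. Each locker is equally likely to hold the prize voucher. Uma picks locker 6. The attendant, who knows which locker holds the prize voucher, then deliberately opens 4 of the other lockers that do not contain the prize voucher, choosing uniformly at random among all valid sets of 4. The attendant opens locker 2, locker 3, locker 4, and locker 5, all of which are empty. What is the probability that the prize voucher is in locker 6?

Consider each possible location of the prize voucher in turn.
If it is in locker 1 (prior 1/6): the attendant has no choice, probability 1; weight (1/6)·1 = 1/6.
If it is in any of lockers 2, 3, 4, and 5 (prior 1/6 each): that locker was opened and seen not to hold the prize — ruled out; weight (1/6)·0 = 0 each.
If it is in locker 6 (prior 1/6): the attendant has 5 equally likely choices, so probability 1/5; weight (1/6)·(1/5) = 1/30.
The weights sum to 1/5.
So P(the prize voucher in locker 6 | the attendant opened locker 2, locker 3, locker 4, and locker 5) = (1/30) / (1/5) = 1/6.

1/6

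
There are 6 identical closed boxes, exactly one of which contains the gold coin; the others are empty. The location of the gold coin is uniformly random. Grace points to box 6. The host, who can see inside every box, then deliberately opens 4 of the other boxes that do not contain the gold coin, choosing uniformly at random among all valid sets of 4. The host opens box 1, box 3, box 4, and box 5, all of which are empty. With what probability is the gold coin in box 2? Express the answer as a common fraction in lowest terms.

5/6

Condition on the true location of the gold coin.
If it is in any of boxes 1, 3, 4, and 5 (prior 1/6 each): that box was opened and seen not to hold the prize — ruled out; weight (1/6)·0 = 0 each.
If it is in box 2 (prior 1/6): the host has no choice, probability 1; weight (1/6)·1 = 1/6.
If it is in box 6 (prior 1/6): the host has 5 equally likely choices, so probability 1/5; weight (1/6)·(1/5) = 1/30.
The weights sum to 1/5.
So P(the gold coin in box 2 | the host opened box 1, box 3, box 4, and box 5) = (1/6) / (1/5) = 5/6.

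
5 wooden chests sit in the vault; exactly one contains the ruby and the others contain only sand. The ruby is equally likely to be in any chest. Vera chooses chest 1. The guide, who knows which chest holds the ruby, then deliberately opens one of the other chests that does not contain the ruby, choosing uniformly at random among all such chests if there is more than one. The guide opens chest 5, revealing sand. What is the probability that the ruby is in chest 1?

Consider each possible location of the ruby in turn.
If it is in chest 1 (prior 1/5): the guide has 4 equally likely choices, so probability 1/4; weight (1/5)·(1/4) = 1/20.
If it is in any of chests 2, 3, and 4 (prior 1/5 each): the guide has 3 equally likely choices, so probability 1/3; weight (1/5)·(1/3) = 1/15 each.
If it is in chest 5 (prior 1/5): the guide opened chest 5, so this case is ruled out; weight (1/5)·0 = 0.
The weights sum to 1/4.
So P(the ruby in chest 1 | the guide opened chest 5) = (1/20) / (1/4) = 1/5.

1/5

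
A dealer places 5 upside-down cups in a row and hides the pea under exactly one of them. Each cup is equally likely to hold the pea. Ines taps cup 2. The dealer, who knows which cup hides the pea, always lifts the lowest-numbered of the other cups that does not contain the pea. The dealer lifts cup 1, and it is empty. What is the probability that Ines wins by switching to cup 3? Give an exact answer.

Consider each possible location of the pea in turn.
If it is under cup 1 (prior 1/5): the dealer opened cup 1, so this case is ruled out; weight (1/5)·0 = 0.
If it is under any of cups 2, 3, 4, and 5 (prior 1/5 each): cup 1 is the lowest-numbered option available, probability 1; weight (1/5)·1 = 1/5 each.
The weights sum to 4/5.
So P(the pea under cup 3 | the dealer opened cup 1) = (1/5) / (4/5) = 1/4.

1/4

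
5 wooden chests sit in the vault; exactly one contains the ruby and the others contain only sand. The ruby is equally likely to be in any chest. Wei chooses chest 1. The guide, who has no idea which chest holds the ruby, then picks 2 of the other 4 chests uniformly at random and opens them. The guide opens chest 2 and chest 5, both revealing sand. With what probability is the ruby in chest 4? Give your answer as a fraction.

Because the guide chose which chests to open without knowing where the ruby is, the choice is independent of the prize location. Learning that none of the 2 opened chests holds the ruby simply rules out those 2 locations and leaves the remaining 3 chests still equally likely by symmetry.
So P(the ruby in chest 4) = 1/3.

1/3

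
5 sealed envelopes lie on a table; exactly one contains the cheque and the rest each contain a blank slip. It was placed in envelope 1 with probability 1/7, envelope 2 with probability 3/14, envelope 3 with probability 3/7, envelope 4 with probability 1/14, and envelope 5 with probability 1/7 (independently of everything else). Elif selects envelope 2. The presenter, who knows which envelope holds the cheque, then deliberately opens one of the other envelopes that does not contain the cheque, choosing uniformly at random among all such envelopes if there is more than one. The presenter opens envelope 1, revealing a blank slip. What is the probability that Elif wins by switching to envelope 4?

4/45

Condition on the true location of the cheque.
If it is in envelope 1 (prior 1/7): the presenter opened envelope 1, so this case is ruled out; weight (1/7)·0 = 0.
If it is in envelope 2 (prior 3/14): the presenter has 4 equally likely choices, so probability 1/4; weight (3/14)·(1/4) = 3/56.
If it is in envelope 3 (prior 3/7): the presenter has 3 equally likely choices, so probability 1/3; weight (3/7)·(1/3) = 1/7.
If it is in envelope 4 (prior 1/14): the presenter has 3 equally likely choices, so probability 1/3; weight (1/14)·(1/3) = 1/42.
If it is in envelope 5 (prior 1/7): the presenter has 3 equally likely choices, so probability 1/3; weight (1/7)·(1/3) = 1/21.
The weights sum to 15/56.
So P(the cheque in envelope 4 | the presenter opened envelope 1) = (1/42) / (15/56) = 4/45.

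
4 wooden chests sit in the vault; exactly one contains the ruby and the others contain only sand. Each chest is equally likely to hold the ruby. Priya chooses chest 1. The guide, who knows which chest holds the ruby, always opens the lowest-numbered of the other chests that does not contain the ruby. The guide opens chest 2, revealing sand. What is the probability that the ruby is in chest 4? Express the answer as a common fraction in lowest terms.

Consider each possible location of the ruby in turn.
If it is in any of chests 1, 3, and 4 (prior 1/4 each): chest 2 is the lowest-numbered option available, probability 1; weight (1/4)·1 = 1/4 each.
If it is in chest 2 (prior 1/4): the guide opened chest 2, so this case is ruled out; weight (1/4)·0 = 0.
The weights sum to 3/4.
So P(the ruby in chest 4 | the guide opened chest 2) = (1/4) / (3/4) = 1/3.

1/3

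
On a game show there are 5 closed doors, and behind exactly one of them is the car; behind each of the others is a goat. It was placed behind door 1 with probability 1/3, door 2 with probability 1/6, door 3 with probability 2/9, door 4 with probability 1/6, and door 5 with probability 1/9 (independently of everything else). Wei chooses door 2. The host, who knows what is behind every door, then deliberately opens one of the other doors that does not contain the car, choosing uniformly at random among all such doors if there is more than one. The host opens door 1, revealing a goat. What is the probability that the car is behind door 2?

Condition on the true location of the car.
If it is behind door 1 (prior 1/3): the host opened door 1, so this case is ruled out; weight (1/3)·0 = 0.
If it is behind door 2 (prior 1/6): the host has 4 equally likely choices, so probability 1/4; weight (1/6)·(1/4) = 1/24.
If it is behind door 3 (prior 2/9): the host has 3 equally likely choices, so probability 1/3; weight (2/9)·(1/3) = 2/27.
If it is behind door 4 (prior 1/6): the host has 3 equally likely choices, so probability 1/3; weight (1/6)·(1/3) = 1/18.
If it is behind door 5 (prior 1/9): the host has 3 equally likely choices, so probability 1/3; weight (1/9)·(1/3) = 1/27.
The weights sum to 5/24.
So P(the car behind door 2 | the host opened door 1) = (1/24) / (5/24) = 1/5.

1/5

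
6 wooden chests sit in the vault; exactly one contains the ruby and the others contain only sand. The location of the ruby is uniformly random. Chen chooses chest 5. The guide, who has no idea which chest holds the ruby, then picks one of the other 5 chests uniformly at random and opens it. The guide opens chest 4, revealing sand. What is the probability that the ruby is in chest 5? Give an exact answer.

1/5

Consider each possible location of the ruby in turn.
If it is in any of chests 1, 2, 3, 5, and 6 (prior 1/6 each): the guide picks chest 4 with probability 1/5 regardless, and it is not the prize; weight (1/6)·(1/5) = 1/30 each.
If it is in chest 4 (prior 1/6): the guide opened chest 4, so this case is ruled out; weight (1/6)·0 = 0.
The weights sum to 1/6.
So P(the ruby in chest 5 | the guide opened chest 4) = (1/30) / (1/6) = 1/5.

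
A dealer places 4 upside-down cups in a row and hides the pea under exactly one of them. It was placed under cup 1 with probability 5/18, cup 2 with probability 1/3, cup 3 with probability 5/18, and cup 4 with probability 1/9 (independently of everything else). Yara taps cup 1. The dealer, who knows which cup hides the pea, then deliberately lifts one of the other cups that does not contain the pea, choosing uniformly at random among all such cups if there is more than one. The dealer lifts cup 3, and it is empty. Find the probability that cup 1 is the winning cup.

5/17

Apply Bayes' rule, conditioning on where the pea actually is.
If it is under cup 1 (prior 5/18): the dealer has 3 equally likely choices, so probability 1/3; weight (5/18)·(1/3) = 5/54.
If it is under cup 2 (prior 1/3): the dealer has 2 equally likely choices, so probability 1/2; weight (1/3)·(1/2) = 1/6.
If it is under cup 3 (prior 5/18): the dealer opened cup 3, so this case is ruled out; weight (5/18)·0 = 0.
If it is under cup 4 (prior 1/9): the dealer has 2 equally likely choices, so probability 1/2; weight (1/9)·(1/2) = 1/18.
The weights sum to 17/54.
So P(the pea under cup 1 | the dealer opened cup 3) = (5/54) / (17/54) = 5/17.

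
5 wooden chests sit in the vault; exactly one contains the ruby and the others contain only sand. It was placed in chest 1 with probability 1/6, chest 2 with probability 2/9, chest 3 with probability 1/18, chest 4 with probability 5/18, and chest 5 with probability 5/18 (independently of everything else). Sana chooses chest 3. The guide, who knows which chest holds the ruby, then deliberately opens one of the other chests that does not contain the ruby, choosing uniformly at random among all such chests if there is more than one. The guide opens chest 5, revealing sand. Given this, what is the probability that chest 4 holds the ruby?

Condition on the true location of the ruby.
If it is in chest 1 (prior 1/6): the guide has 3 equally likely choices, so probability 1/3; weight (1/6)·(1/3) = 1/18.
If it is in chest 2 (prior 2/9): the guide has 3 equally likely choices, so probability 1/3; weight (2/9)·(1/3) = 2/27.
If it is in chest 3 (prior 1/18): the guide has 4 equally likely choices, so probability 1/4; weight (1/18)·(1/4) = 1/72.
If it is in chest 4 (prior 5/18): the guide has 3 equally likely choices, so probability 1/3; weight (5/18)·(1/3) = 5/54.
If it is in chest 5 (prior 5/18): the guide opened chest 5, so this case is ruled out; weight (5/18)·0 = 0.
The weights sum to 17/72.
So P(the ruby in chest 4 | the guide opened chest 5) = (5/54) / (17/72) = 20/51.

20/51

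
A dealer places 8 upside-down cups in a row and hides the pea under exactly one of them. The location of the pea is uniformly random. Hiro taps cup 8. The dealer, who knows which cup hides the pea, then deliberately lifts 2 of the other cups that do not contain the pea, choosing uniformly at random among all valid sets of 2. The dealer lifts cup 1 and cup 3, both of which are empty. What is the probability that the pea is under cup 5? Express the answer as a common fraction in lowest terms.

Condition on the true location of the pea.
If it is under either of cups 1 and 3 (prior 1/8 each): that cup was opened and seen not to hold the prize — ruled out; weight (1/8)·0 = 0 each.
If it is under any of cups 2, 4, 5, 6, and 7 (prior 1/8 each): the dealer has 15 equally likely choices, so probability 1/15; weight (1/8)·(1/15) = 1/120 each.
If it is under cup 8 (prior 1/8): the dealer has 21 equally likely choices, so probability 1/21; weight (1/8)·(1/21) = 1/168.
The weights sum to 1/21.
So P(the pea under cup 5 | the dealer opened cup 1 and cup 3) = (1/120) / (1/21) = 7/40.

7/40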